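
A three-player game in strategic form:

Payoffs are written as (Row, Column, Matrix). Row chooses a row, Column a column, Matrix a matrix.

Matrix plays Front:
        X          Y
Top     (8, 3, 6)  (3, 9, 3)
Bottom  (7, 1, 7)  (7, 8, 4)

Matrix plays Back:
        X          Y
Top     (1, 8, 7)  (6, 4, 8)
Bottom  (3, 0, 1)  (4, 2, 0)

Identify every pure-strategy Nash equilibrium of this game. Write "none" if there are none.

(Top, X, Front): Column can switch to Y (3 → 9). Not NE.
(Top, X, Back): Row can switch to Bottom (1 → 3). Not NE.
(Top, Y, Front): Row can switch to Bottom (3 → 7). Not NE.
(Top, Y, Back): Column can switch to X (4 → 8). Not NE.
(Bottom, X, Front): Row can switch to Top (7 → 8). Not NE.
(Bottom, X, Back): Column can switch to Y (0 → 2). Not NE.
(Bottom, Y, Front): Row gets 7, best alternative 3; Column gets 8, best alternative 1; Matrix gets 4, best alternative 0. No profitable deviation — NE.
(The remaining 1 profile has a profitable deviation by the same check.)

Pure NE: (Bottom, Y, Front)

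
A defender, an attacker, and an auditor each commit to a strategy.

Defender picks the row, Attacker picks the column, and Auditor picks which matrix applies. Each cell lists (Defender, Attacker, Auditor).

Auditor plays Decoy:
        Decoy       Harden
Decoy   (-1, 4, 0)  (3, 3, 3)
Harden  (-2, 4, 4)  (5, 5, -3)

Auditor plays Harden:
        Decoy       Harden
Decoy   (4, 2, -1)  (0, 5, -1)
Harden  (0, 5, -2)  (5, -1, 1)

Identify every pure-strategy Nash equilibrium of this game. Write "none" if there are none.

Defender against (Decoy, Decoy): payoffs -1, -2 → best response Decoy.
Defender against (Decoy, Harden): payoffs 4, 0 → best response Decoy.
Defender against (Harden, Decoy): payoffs 3, 5 → best response Harden.
Defender against (Harden, Harden): payoffs 0, 5 → best response Harden.
Attacker against (Decoy, Decoy): payoffs 4, 3 → best response Decoy.
Attacker against (Decoy, Harden): payoffs 2, 5 → best response Harden.
Attacker against (Harden, Decoy): payoffs 4, 5 → best response Harden.
Attacker against (Harden, Harden): payoffs 5, -1 → best response Decoy.
Auditor against (Decoy, Decoy): payoffs 0, -1 → best response Decoy.
Auditor against (Decoy, Harden): payoffs 3, -1 → best response Decoy.
Auditor against (Harden, Decoy): payoffs 4, -2 → best response Decoy.
Auditor against (Harden, Harden): payoffs -3, 1 → best response Harden.
Mutual best responses: (Decoy, Decoy, Decoy).

Pure NE: (Decoy, Decoy, Decoy)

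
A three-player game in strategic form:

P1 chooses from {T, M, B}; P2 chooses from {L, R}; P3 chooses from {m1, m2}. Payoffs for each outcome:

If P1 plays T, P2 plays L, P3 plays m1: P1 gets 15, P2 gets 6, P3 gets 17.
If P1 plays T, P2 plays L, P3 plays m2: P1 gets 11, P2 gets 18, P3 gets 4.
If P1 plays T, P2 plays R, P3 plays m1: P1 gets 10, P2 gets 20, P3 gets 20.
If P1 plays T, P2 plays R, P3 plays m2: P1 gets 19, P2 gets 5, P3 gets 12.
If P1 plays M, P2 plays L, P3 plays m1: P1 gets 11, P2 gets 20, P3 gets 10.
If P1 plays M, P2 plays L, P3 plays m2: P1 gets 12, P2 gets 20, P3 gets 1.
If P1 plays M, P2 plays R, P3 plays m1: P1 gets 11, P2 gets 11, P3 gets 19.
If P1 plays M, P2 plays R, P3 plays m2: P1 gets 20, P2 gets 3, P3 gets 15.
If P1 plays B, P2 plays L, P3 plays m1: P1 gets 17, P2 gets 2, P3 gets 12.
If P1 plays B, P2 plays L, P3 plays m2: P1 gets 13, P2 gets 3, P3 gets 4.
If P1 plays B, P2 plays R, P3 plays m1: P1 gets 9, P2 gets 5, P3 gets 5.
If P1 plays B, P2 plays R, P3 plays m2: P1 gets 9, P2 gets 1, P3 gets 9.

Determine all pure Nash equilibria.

P1 against (L, m1): payoffs 15, 11, 17 → best response B.
P1 against (L, m2): payoffs 11, 12, 13 → best response B.
P1 against (R, m1): payoffs 10, 11, 9 → best response M.
P1 against (R, m2): payoffs 19, 20, 9 → best response M.
P2 against (T, m1): payoffs 6, 20 → best response R.
P2 against (T, m2): payoffs 18, 5 → best response L.
P2 against (M, m1): payoffs 20, 11 → best response L.
P2 against (M, m2): payoffs 20, 3 → best response L.
P2 against (B, m1): payoffs 2, 5 → best response R.
P2 against (B, m2): payoffs 3, 1 → best response L.
P3 against (T, L): payoffs 17, 4 → best response m1.
P3 against (T, R): payoffs 20, 12 → best response m1.
P3 against (M, L): payoffs 10, 1 → best response m1.
P3 against (M, R): payoffs 19, 15 → best response m1.
P3 against (B, L): payoffs 12, 4 → best response m1.
P3 against (B, R): payoffs 5, 9 → best response m2.
No profile is a mutual best response for all players.

No pure-strategy Nash equilibrium.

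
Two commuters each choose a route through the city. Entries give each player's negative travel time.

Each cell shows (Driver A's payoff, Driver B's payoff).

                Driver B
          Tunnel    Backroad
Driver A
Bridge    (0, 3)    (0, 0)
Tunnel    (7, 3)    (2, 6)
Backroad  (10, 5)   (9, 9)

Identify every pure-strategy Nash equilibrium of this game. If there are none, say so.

Pure NE: (Backroad, Backroad)

Check each profile: it is a Nash equilibrium iff no player can strictly gain by switching unilaterally.
(Bridge, Tunnel): Driver A can switch to Tunnel (0 → 7). Not NE.
(Bridge, Backroad): Driver A can switch to Tunnel (0 → 2). Not NE.
(Tunnel, Tunnel): Driver A can switch to Backroad (7 → 10). Not NE.
(Tunnel, Backroad): Driver A can switch to Backroad (2 → 9). Not NE.
(Backroad, Tunnel): Driver B can switch to Backroad (5 → 9). Not NE.
(Backroad, Backroad): Driver A gets 9, best alternative 2; Driver B gets 9, best alternative 5. No profitable deviation — NE.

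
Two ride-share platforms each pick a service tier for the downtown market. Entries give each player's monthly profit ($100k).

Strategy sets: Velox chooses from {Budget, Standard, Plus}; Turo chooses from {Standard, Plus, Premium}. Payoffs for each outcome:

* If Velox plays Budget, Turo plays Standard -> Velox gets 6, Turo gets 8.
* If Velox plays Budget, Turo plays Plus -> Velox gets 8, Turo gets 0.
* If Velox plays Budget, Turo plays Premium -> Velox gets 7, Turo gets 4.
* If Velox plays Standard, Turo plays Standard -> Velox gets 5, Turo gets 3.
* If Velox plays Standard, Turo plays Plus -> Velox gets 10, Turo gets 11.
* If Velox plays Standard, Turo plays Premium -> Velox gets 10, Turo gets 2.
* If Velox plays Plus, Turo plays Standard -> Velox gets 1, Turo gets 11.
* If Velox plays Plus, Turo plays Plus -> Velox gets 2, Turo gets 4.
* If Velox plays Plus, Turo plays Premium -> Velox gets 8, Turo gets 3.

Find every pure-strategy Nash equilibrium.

(Budget, Standard); (Standard, Plus)

(Budget, Standard): Velox gets 6, best alternative 5; Turo gets 8, best alternative 4. No profitable deviation — NE.
(Budget, Plus): Velox can switch to Standard (8 → 10). Not NE.
(Budget, Premium): Velox can switch to Standard (7 → 10). Not NE.
(Standard, Standard): Velox can switch to Budget (5 → 6). Not NE.
(Standard, Plus): Velox gets 10, best alternative 8; Turo gets 11, best alternative 3. No profitable deviation — NE.
(Standard, Premium): Turo can switch to Standard (2 → 3). Not NE.
(Plus, Standard): Velox can switch to Budget (1 → 6). Not NE.
(Plus, Plus): Velox can switch to Budget (2 → 8). Not NE.
(Plus, Premium): Velox can switch to Standard (8 → 10). Not NE.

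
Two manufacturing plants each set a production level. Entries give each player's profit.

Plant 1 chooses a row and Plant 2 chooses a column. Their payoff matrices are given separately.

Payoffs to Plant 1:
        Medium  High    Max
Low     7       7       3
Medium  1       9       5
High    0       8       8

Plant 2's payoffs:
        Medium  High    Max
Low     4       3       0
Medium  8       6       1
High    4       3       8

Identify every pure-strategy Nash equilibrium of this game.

Pure-strategy Nash equilibria: (Low, Medium), (High, Max)

Plant 1 against Medium: payoffs 7, 1, 0 → best response Low.
Plant 1 against High: payoffs 7, 9, 8 → best response Medium.
Plant 1 against Max: payoffs 3, 5, 8 → best response High.
Plant 2 against Low: payoffs 4, 3, 0 → best response Medium.
Plant 2 against Medium: payoffs 8, 6, 1 → best response Medium.
Plant 2 against High: payoffs 4, 3, 8 → best response Max.
Mutual best responses: (Low, Medium); (High, Max).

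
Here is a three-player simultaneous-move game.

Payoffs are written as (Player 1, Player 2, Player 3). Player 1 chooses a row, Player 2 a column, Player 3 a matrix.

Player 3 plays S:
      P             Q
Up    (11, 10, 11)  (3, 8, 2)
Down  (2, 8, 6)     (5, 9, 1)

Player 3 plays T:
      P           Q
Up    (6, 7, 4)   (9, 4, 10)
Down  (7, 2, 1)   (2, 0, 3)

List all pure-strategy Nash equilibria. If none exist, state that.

Check each profile: it is a Nash equilibrium iff no player can strictly gain by switching unilaterally.
(Up, P, S): Player 1 gets 11, best alternative 2; Player 2 gets 10, best alternative 8; Player 3 gets 11, best alternative 4. No profitable deviation — NE.
(Up, P, T): Player 1 can switch to Down (6 → 7). Not NE.
(Up, Q, S): Player 1 can switch to Down (3 → 5). Not NE.
(Up, Q, T): Player 2 can switch to P (4 → 7). Not NE.
(Down, P, S): Player 1 can switch to Up (2 → 11). Not NE.
(Down, P, T): Player 3 can switch to S (1 → 6). Not NE.
(Down, Q, S): Player 3 can switch to T (1 → 3). Not NE.
(The remaining 1 profile has a profitable deviation by the same check.)

(Up, P, S)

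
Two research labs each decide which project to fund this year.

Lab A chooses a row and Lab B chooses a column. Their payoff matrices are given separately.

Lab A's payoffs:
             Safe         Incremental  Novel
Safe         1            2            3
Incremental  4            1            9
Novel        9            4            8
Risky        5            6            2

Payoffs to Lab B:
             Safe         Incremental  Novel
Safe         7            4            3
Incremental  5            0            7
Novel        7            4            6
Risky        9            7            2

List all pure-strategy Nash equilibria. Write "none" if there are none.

The pure Nash equilibria are (Incremental, Novel), (Novel, Safe).

Check each profile: it is a Nash equilibrium iff no player can strictly gain by switching unilaterally.
(Safe, Safe): Lab A can switch to Incremental (1 → 4). Not NE.
(Safe, Incremental): Lab A can switch to Novel (2 → 4). Not NE.
(Safe, Novel): Lab A can switch to Incremental (3 → 9). Not NE.
(Incremental, Safe): Lab A can switch to Novel (4 → 9). Not NE.
(Incremental, Incremental): Lab A can switch to Safe (1 → 2). Not NE.
(Incremental, Novel): Lab A gets 9, best alternative 8; Lab B gets 7, best alternative 5. No profitable deviation — NE.
(Novel, Safe): Lab A gets 9, best alternative 5; Lab B gets 7, best alternative 6. No profitable deviation — NE.
(Novel, Incremental): Lab A can switch to Risky (4 → 6). Not NE.
(Novel, Novel): Lab A can switch to Incremental (8 → 9). Not NE.
(Risky, Safe): Lab A can switch to Novel (5 → 9). Not NE.
(The remaining 2 profiles each have a profitable deviation by the same check.)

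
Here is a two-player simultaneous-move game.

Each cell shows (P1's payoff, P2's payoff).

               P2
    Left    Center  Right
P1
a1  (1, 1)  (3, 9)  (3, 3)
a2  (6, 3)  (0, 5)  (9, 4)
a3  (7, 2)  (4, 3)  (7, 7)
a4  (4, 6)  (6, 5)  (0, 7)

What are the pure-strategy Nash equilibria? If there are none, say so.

(a1, Left): P1 can switch to a2 (1 → 6). Not NE.
(a1, Center): P1 can switch to a3 (3 → 4). Not NE.
(a1, Right): P1 can switch to a2 (3 → 9). Not NE.
(a2, Left): P1 can switch to a3 (6 → 7). Not NE.
(a2, Center): P1 can switch to a1 (0 → 3). Not NE.
(a2, Right): P2 can switch to Center (4 → 5). Not NE.
(a3, Left): P2 can switch to Center (2 → 3). Not NE.
(a3, Center): P1 can switch to a4 (4 → 6). Not NE.
(a3, Right): P1 can switch to a2 (7 → 9). Not NE.
(a4, Left): P1 can switch to a2 (4 → 6). Not NE.
(The remaining 2 profiles each have a profitable deviation by the same check.)

none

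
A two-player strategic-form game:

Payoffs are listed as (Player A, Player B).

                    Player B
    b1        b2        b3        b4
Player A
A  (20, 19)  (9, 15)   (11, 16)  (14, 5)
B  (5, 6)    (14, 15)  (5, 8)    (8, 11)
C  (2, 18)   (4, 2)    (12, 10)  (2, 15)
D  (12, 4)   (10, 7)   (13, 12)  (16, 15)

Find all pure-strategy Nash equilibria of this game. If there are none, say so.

Check each profile: it is a Nash equilibrium iff no player can strictly gain by switching unilaterally.
(A, b1): Player A gets 20, best alternative 12; Player B gets 19, best alternative 16. No profitable deviation — NE.
(A, b2): Player A can switch to B (9 → 14). Not NE.
(A, b3): Player A can switch to C (11 → 12). Not NE.
(A, b4): Player A can switch to D (14 → 16). Not NE.
(B, b1): Player A can switch to A (5 → 20). Not NE.
(B, b2): Player A gets 14, best alternative 10; Player B gets 15, best alternative 11. No profitable deviation — NE.
(B, b3): Player A can switch to A (5 → 11). Not NE.
(B, b4): Player A can switch to A (8 → 14). Not NE.
(C, b1): Player A can switch to A (2 → 20). Not NE.
(C, b2): Player A can switch to A (4 → 9). Not NE.
(C, b3): Player A can switch to D (12 → 13). Not NE.
(C, b4): Player A can switch to A (2 → 14). Not NE.
(D, b1): Player A can switch to A (12 → 20). Not NE.
(D, b2): Player A can switch to B (10 → 14). Not NE.
(D, b4): Player A gets 16, best alternative 14; Player B gets 15, best alternative 12. No profitable deviation — NE.
(The remaining 1 profile has a profitable deviation by the same check.)

Pure-strategy Nash equilibria: (A, b1) and (B, b2) and (D, b4)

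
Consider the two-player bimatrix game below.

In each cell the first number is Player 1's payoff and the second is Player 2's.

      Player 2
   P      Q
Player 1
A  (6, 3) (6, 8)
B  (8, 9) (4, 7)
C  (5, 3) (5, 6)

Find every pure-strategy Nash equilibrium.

Pure-strategy Nash equilibria: (A, Q), (B, P)

(A, P): Player 1 can switch to B (6 → 8). Not NE.
(A, Q): Player 1 gets 6, best alternative 5; Player 2 gets 8, best alternative 3. No profitable deviation — NE.
(B, P): Player 1 gets 8, best alternative 6; Player 2 gets 9, best alternative 7. No profitable deviation — NE.
(B, Q): Player 1 can switch to A (4 → 6). Not NE.
(C, P): Player 1 can switch to A (5 → 6). Not NE.
(C, Q): Player 1 can switch to A (5 → 6). Not NE.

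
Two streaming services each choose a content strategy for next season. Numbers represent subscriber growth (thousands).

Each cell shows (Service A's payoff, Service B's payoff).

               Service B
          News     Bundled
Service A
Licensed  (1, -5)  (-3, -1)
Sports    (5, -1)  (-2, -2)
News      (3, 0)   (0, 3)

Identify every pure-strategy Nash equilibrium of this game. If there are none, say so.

(Sports, News), (News, Bundled)

(Licensed, News): Service A can switch to Sports (1 → 5). Not NE.
(Licensed, Bundled): Service A can switch to Sports (-3 → -2). Not NE.
(Sports, News): Service A gets 5, best alternative 3; Service B gets -1, best alternative -2. No profitable deviation — NE.
(Sports, Bundled): Service A can switch to News (-2 → 0). Not NE.
(News, News): Service A can switch to Sports (3 → 5). Not NE.
(News, Bundled): Service A gets 0, best alternative -2; Service B gets 3, best alternative 0. No profitable deviation — NE.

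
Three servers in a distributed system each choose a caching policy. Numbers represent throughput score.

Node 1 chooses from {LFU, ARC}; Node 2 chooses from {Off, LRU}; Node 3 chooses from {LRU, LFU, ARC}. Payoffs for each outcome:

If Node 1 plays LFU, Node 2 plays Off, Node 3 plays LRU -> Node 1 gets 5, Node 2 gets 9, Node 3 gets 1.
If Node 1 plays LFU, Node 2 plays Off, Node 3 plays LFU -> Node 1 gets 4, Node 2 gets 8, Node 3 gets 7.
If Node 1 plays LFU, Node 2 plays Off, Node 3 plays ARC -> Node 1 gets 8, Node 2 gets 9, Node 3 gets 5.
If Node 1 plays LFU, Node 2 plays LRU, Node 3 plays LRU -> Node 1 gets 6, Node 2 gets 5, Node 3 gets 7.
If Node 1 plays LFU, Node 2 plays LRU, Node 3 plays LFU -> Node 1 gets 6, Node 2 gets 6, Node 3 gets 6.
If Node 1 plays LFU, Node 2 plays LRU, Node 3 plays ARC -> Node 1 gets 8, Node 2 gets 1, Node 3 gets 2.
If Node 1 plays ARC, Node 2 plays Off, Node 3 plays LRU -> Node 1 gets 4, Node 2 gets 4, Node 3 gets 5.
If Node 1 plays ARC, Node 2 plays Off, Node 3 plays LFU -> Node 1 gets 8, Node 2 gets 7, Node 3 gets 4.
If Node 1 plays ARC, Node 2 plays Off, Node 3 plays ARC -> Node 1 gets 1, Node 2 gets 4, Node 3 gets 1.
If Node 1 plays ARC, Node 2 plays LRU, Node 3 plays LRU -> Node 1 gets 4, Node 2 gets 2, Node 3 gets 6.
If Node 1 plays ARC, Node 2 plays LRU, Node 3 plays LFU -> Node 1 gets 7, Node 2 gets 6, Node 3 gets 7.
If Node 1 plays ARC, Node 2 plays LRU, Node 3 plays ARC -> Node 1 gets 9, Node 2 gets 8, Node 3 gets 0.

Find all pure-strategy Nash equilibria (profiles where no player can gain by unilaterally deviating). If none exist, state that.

none

Node 1 against (Off, LRU): payoffs 5, 4 → best response LFU.
Node 1 against (Off, LFU): payoffs 4, 8 → best response ARC.
Node 1 against (Off, ARC): payoffs 8, 1 → best response LFU.
Node 1 against (LRU, LRU): payoffs 6, 4 → best response LFU.
Node 1 against (LRU, LFU): payoffs 6, 7 → best response ARC.
Node 1 against (LRU, ARC): payoffs 8, 9 → best response ARC.
Node 2 against (LFU, LRU): payoffs 9, 5 → best response Off.
Node 2 against (LFU, LFU): payoffs 8, 6 → best response Off.
Node 2 against (LFU, ARC): payoffs 9, 1 → best response Off.
Node 2 against (ARC, LRU): payoffs 4, 2 → best response Off.
Node 2 against (ARC, LFU): payoffs 7, 6 → best response Off.
Node 2 against (ARC, ARC): payoffs 4, 8 → best response LRU.
Node 3 against (LFU, Off): payoffs 1, 7, 5 → best response LFU.
Node 3 against (LFU, LRU): payoffs 7, 6, 2 → best response LRU.
Node 3 against (ARC, Off): payoffs 5, 4, 1 → best response LRU.
Node 3 against (ARC, LRU): payoffs 6, 7, 0 → best response LFU.
No profile is a mutual best response for all players.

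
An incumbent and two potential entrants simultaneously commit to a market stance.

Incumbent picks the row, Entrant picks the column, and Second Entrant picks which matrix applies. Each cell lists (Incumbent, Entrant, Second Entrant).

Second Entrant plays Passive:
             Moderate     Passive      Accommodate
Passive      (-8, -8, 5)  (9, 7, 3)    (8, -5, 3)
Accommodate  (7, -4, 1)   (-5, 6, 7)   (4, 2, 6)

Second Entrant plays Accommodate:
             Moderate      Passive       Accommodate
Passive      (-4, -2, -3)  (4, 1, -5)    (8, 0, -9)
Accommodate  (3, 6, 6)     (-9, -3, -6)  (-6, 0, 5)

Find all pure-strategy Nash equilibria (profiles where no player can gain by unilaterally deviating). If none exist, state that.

(Passive, Moderate, Passive): Incumbent can switch to Accommodate (-8 → 7). Not NE.
(Passive, Moderate, Accommodate): Incumbent can switch to Accommodate (-4 → 3). Not NE.
(Passive, Passive, Passive): Incumbent gets 9, best alternative -5; Entrant gets 7, best alternative -5; Second Entrant gets 3, best alternative -5. No profitable deviation — NE.
(Passive, Passive, Accommodate): Second Entrant can switch to Passive (-5 → 3). Not NE.
(Passive, Accommodate, Passive): Entrant can switch to Passive (-5 → 7). Not NE.
(Passive, Accommodate, Accommodate): Entrant can switch to Passive (0 → 1). Not NE.
(Accommodate, Moderate, Passive): Entrant can switch to Passive (-4 → 6). Not NE.
(Accommodate, Moderate, Accommodate): Incumbent gets 3, best alternative -4; Entrant gets 6, best alternative 0; Second Entrant gets 6, best alternative 1. No profitable deviation — NE.
(Accommodate, Passive, Passive): Incumbent can switch to Passive (-5 → 9). Not NE.
(Accommodate, Passive, Accommodate): Incumbent can switch to Passive (-9 → 4). Not NE.
(Accommodate, Accommodate, Passive): Incumbent can switch to Passive (4 → 8). Not NE.
(Accommodate, Accommodate, Accommodate): Incumbent can switch to Passive (-6 → 8). Not NE.

Pure-strategy Nash equilibria: (Passive, Passive, Passive); (Accommodate, Moderate, Accommodate)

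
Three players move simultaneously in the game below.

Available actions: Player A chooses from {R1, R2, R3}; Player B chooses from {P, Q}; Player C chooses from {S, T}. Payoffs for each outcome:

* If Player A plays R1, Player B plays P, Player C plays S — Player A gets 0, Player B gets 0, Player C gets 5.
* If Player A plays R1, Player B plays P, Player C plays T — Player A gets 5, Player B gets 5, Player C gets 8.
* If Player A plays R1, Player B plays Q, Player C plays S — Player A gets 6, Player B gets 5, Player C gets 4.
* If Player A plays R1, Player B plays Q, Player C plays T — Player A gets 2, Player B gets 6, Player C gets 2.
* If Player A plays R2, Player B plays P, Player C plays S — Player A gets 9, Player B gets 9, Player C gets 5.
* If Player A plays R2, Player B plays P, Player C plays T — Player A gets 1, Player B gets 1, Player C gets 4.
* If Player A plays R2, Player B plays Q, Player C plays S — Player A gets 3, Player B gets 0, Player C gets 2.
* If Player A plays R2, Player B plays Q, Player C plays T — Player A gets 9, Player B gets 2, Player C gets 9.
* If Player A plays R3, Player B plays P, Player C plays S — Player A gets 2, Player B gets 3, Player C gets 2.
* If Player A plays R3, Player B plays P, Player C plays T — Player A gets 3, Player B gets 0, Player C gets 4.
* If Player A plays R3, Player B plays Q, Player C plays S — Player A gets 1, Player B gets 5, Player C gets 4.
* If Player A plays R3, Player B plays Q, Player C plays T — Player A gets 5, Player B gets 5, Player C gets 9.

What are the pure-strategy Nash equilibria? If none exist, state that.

(R1, Q, S), (R2, P, S), (R2, Q, T)

(R1, P, S): Player A can switch to R2 (0 → 9). Not NE.
(R1, P, T): Player B can switch to Q (5 → 6). Not NE.
(R1, Q, S): Player A gets 6, best alternative 3; Player B gets 5, best alternative 0; Player C gets 4, best alternative 2. No profitable deviation — NE.
(R1, Q, T): Player A can switch to R2 (2 → 9). Not NE.
(R2, P, S): Player A gets 9, best alternative 2; Player B gets 9, best alternative 0; Player C gets 5, best alternative 4. No profitable deviation — NE.
(R2, P, T): Player A can switch to R1 (1 → 5). Not NE.
(R2, Q, S): Player A can switch to R1 (3 → 6). Not NE.
(R2, Q, T): Player A gets 9, best alternative 5; Player B gets 2, best alternative 1; Player C gets 9, best alternative 2. No profitable deviation — NE.
(R3, P, S): Player A can switch to R2 (2 → 9). Not NE.
(R3, P, T): Player A can switch to R1 (3 → 5). Not NE.
(R3, Q, S): Player A can switch to R1 (1 → 6). Not NE.
(R3, Q, T): Player A can switch to R2 (5 → 9). Not NE.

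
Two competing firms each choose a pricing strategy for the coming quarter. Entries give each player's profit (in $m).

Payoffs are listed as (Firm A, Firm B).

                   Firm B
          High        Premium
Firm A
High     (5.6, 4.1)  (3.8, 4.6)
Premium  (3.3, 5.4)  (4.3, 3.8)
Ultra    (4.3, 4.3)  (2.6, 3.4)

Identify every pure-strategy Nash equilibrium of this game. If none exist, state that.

none

Check each profile: it is a Nash equilibrium iff no player can strictly gain by switching unilaterally.
(High, High): Firm B can switch to Premium (4.1 → 4.6). Not NE.
(High, Premium): Firm A can switch to Premium (3.8 → 4.3). Not NE.
(Premium, High): Firm A can switch to High (3.3 → 5.6). Not NE.
(Premium, Premium): Firm B can switch to High (3.8 → 5.4). Not NE.
(Ultra, High): Firm A can switch to High (4.3 → 5.6). Not NE.
(Ultra, Premium): Firm A can switch to High (2.6 → 3.8). Not NE.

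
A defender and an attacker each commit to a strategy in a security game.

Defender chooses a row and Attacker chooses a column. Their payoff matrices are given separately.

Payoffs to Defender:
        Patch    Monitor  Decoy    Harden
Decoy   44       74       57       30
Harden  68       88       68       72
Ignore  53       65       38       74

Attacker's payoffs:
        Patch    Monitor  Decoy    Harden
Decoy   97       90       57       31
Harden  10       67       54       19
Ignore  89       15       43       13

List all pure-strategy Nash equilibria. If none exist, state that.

(Harden, Monitor)

For each player, find the best response to each opponent profile; mutual best responses are the pure NE.
Defender against Patch: payoffs 44, 68, 53 → best response Harden.
Defender against Monitor: payoffs 74, 88, 65 → best response Harden.
Defender against Decoy: payoffs 57, 68, 38 → best response Harden.
Defender against Harden: payoffs 30, 72, 74 → best response Ignore.
Attacker against Decoy: payoffs 97, 90, 57, 31 → best response Patch.
Attacker against Harden: payoffs 10, 67, 54, 19 → best response Monitor.
Attacker against Ignore: payoffs 89, 15, 43, 13 → best response Patch.
Mutual best responses: (Harden, Monitor).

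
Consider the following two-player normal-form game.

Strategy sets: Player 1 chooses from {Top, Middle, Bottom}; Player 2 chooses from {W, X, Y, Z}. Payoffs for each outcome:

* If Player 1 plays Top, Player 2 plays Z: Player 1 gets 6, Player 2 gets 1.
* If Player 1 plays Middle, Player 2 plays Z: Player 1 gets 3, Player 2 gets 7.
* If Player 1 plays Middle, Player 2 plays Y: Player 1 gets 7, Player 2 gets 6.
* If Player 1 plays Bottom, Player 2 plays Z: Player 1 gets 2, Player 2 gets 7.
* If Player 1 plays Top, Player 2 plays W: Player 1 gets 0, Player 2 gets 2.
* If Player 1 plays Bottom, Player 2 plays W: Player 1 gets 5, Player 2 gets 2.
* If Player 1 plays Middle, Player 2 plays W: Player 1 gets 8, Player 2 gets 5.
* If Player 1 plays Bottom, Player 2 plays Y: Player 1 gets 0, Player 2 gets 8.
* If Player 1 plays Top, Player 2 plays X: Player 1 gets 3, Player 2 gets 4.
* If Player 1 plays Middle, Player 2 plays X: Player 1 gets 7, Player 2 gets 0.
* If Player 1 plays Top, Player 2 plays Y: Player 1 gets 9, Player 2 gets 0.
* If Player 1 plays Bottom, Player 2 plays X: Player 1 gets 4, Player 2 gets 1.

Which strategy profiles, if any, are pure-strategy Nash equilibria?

This game has no pure Nash equilibrium.

Player 1 against W: payoffs 0, 8, 5 → best response Middle.
Player 1 against X: payoffs 3, 7, 4 → best response Middle.
Player 1 against Y: payoffs 9, 7, 0 → best response Top.
Player 1 against Z: payoffs 6, 3, 2 → best response Top.
Player 2 against Top: payoffs 2, 4, 0, 1 → best response X.
Player 2 against Middle: payoffs 5, 0, 6, 7 → best response Z.
Player 2 against Bottom: payoffs 2, 1, 8, 7 → best response Y.
No profile is a mutual best response for all players.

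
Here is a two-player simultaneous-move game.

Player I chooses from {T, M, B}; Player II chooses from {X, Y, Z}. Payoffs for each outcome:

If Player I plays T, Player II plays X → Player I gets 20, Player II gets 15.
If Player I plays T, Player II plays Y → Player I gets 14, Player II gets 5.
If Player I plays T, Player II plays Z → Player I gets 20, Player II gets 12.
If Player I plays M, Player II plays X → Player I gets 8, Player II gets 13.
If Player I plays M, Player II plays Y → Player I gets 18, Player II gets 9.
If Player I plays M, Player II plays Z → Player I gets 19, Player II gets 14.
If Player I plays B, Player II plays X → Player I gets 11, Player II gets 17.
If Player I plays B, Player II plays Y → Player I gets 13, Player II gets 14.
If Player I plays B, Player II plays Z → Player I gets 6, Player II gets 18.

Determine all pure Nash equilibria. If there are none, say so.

The unique pure-strategy Nash equilibrium is (T, X).

Mark each player's best response to every combination of opponents' strategies; a profile where every player is best-responding is a pure Nash equilibrium.
Player I against X: payoffs 20, 8, 11 → best response T.
Player I against Y: payoffs 14, 18, 13 → best response M.
Player I against Z: payoffs 20, 19, 6 → best response T.
Player II against T: payoffs 15, 5, 12 → best response X.
Player II against M: payoffs 13, 9, 14 → best response Z.
Player II against B: payoffs 17, 14, 18 → best response Z.
Mutual best responses: (T, X).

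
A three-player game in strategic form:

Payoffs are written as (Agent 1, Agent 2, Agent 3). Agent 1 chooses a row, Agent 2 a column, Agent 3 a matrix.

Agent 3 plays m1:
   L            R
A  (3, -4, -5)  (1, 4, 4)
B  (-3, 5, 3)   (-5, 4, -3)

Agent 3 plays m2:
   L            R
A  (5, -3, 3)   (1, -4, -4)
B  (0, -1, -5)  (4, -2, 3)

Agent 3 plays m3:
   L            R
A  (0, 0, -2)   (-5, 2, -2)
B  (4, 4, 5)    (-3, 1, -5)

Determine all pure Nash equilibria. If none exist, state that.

Agent 1 against (L, m1): payoffs 3, -3 → best response A.
Agent 1 against (L, m2): payoffs 5, 0 → best response A.
Agent 1 against (L, m3): payoffs 0, 4 → best response B.
Agent 1 against (R, m1): payoffs 1, -5 → best response A.
Agent 1 against (R, m2): payoffs 1, 4 → best response B.
Agent 1 against (R, m3): payoffs -5, -3 → best response B.
Agent 2 against (A, m1): payoffs -4, 4 → best response R.
Agent 2 against (A, m2): payoffs -3, -4 → best response L.
Agent 2 against (A, m3): payoffs 0, 2 → best response R.
Agent 2 against (B, m1): payoffs 5, 4 → best response L.
Agent 2 against (B, m2): payoffs -1, -2 → best response L.
Agent 2 against (B, m3): payoffs 4, 1 → best response L.
Agent 3 against (A, L): payoffs -5, 3, -2 → best response m2.
Agent 3 against (A, R): payoffs 4, -4, -2 → best response m1.
Agent 3 against (B, L): payoffs 3, -5, 5 → best response m3.
Agent 3 against (B, R): payoffs -3, 3, -5 → best response m2.
Mutual best responses: (A, L, m2); (A, R, m1); (B, L, m3).

(A, L, m2), (A, R, m1), (B, L, m3)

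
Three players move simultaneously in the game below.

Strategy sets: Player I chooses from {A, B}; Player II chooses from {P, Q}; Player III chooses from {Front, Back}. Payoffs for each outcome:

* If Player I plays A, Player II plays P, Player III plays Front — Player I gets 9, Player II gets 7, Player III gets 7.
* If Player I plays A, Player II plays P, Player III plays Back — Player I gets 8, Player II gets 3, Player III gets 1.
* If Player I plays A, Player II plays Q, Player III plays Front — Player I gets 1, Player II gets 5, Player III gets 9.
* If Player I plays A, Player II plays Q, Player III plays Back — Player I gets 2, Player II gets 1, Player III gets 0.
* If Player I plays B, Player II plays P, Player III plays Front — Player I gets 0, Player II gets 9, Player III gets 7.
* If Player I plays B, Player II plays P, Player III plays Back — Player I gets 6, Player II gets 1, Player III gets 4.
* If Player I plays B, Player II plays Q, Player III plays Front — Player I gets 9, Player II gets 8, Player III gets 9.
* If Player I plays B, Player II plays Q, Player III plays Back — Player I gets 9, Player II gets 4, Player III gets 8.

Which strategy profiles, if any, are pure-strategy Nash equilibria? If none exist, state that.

(A, P, Front): Player I gets 9, best alternative 0; Player II gets 7, best alternative 5; Player III gets 7, best alternative 1. No profitable deviation — NE.
(A, P, Back): Player III can switch to Front (1 → 7). Not NE.
(A, Q, Front): Player I can switch to B (1 → 9). Not NE.
(A, Q, Back): Player I can switch to B (2 → 9). Not NE.
(B, P, Front): Player I can switch to A (0 → 9). Not NE.
(B, P, Back): Player I can switch to A (6 → 8). Not NE.
(B, Q, Front): Player II can switch to P (8 → 9). Not NE.
(B, Q, Back): Player III can switch to Front (8 → 9). Not NE.

The unique pure-strategy Nash equilibrium is (A, P, Front).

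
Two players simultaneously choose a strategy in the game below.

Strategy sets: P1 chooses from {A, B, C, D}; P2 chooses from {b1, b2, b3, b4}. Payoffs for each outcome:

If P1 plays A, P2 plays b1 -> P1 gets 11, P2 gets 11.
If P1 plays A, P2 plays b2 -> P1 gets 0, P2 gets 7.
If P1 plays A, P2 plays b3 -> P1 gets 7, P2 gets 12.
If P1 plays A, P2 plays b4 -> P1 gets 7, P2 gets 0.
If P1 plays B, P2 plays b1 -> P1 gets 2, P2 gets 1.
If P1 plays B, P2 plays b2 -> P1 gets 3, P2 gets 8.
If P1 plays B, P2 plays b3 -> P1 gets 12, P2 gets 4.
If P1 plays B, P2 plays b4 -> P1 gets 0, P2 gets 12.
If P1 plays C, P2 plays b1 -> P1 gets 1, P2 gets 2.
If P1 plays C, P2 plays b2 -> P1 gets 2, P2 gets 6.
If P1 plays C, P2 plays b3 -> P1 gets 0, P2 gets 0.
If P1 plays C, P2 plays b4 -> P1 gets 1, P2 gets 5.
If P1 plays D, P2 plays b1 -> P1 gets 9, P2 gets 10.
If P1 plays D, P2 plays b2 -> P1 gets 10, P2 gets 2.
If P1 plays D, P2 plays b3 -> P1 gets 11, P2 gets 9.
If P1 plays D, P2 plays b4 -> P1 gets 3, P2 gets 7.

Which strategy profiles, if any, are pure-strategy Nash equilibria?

No pure-strategy Nash equilibrium.

P1 against b1: payoffs 11, 2, 1, 9 → best response A.
P1 against b2: payoffs 0, 3, 2, 10 → best response D.
P1 against b3: payoffs 7, 12, 0, 11 → best response B.
P1 against b4: payoffs 7, 0, 1, 3 → best response A.
P2 against A: payoffs 11, 7, 12, 0 → best response b3.
P2 against B: payoffs 1, 8, 4, 12 → best response b4.
P2 against C: payoffs 2, 6, 0, 5 → best response b2.
P2 against D: payoffs 10, 2, 9, 7 → best response b1.
No profile is a mutual best response for all players.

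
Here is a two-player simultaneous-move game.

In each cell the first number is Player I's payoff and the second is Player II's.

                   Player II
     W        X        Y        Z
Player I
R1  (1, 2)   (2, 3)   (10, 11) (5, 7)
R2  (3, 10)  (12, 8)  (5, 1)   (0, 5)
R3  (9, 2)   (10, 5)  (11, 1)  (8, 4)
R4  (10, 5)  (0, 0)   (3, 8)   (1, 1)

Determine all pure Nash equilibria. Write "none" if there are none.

Mark each player's best response to every combination of opponents' strategies; a profile where every player is best-responding is a pure Nash equilibrium.
Player I against W: payoffs 1, 3, 9, 10 → best response R4.
Player I against X: payoffs 2, 12, 10, 0 → best response R2.
Player I against Y: payoffs 10, 5, 11, 3 → best response R3.
Player I against Z: payoffs 5, 0, 8, 1 → best response R3.
Player II against R1: payoffs 2, 3, 11, 7 → best response Y.
Player II against R2: payoffs 10, 8, 1, 5 → best response W.
Player II against R3: payoffs 2, 5, 1, 4 → best response X.
Player II against R4: payoffs 5, 0, 8, 1 → best response Y.
No profile is a mutual best response for all players.

none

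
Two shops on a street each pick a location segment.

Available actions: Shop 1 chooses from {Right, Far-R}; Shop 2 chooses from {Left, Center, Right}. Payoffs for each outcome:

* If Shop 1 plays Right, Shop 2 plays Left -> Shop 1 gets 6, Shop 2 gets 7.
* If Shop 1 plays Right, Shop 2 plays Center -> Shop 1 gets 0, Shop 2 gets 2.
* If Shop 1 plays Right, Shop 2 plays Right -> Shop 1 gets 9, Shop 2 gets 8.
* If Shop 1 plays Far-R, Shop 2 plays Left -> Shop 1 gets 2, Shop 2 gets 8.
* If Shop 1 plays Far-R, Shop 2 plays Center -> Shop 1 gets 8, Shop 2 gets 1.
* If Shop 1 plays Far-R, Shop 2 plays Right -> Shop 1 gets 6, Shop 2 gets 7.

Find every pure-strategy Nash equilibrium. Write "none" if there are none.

The unique pure-strategy Nash equilibrium is (Right, Right).

(Right, Left): Shop 2 can switch to Right (7 → 8). Not NE.
(Right, Center): Shop 1 can switch to Far-R (0 → 8). Not NE.
(Right, Right): Shop 1 gets 9, best alternative 6; Shop 2 gets 8, best alternative 7. No profitable deviation — NE.
(Far-R, Left): Shop 1 can switch to Right (2 → 6). Not NE.
(Far-R, Center): Shop 2 can switch to Left (1 → 8). Not NE.
(Far-R, Right): Shop 1 can switch to Right (6 → 9). Not NE.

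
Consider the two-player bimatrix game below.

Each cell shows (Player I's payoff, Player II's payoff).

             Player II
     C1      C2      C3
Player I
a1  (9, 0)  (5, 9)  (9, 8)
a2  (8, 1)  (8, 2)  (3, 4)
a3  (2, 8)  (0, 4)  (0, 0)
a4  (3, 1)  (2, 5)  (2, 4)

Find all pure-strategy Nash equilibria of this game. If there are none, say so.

No pure-strategy Nash equilibrium.

Player I against C1: payoffs 9, 8, 2, 3 → best response a1.
Player I against C2: payoffs 5, 8, 0, 2 → best response a2.
Player I against C3: payoffs 9, 3, 0, 2 → best response a1.
Player II against a1: payoffs 0, 9, 8 → best response C2.
Player II against a2: payoffs 1, 2, 4 → best response C3.
Player II against a3: payoffs 8, 4, 0 → best response C1.
Player II against a4: payoffs 1, 5, 4 → best response C2.
No profile is a mutual best response for all players.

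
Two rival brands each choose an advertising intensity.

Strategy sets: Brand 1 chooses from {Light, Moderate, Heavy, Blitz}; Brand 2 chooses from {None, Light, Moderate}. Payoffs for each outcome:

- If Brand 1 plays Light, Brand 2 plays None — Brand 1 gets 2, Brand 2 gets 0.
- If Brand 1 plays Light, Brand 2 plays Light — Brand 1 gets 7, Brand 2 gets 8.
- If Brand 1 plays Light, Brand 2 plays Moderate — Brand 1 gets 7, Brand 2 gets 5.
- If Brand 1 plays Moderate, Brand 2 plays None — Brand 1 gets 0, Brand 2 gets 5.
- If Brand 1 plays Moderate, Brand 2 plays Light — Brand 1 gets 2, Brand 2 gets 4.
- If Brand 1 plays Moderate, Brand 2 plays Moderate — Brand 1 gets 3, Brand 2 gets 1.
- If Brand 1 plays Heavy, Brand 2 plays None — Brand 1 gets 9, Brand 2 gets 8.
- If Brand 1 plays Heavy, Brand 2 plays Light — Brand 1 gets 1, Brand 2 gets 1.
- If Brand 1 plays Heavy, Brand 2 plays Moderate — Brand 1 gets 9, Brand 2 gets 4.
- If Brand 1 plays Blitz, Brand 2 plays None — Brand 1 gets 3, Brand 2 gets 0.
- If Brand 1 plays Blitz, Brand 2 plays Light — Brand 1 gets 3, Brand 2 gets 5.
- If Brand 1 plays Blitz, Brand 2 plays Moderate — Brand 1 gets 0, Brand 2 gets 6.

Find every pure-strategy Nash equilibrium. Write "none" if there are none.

The pure Nash equilibria are (Light, Light), (Heavy, None).

Mark each player's best response to every combination of opponents' strategies; a profile where every player is best-responding is a pure Nash equilibrium.
Brand 1 against None: payoffs 2, 0, 9, 3 → best response Heavy.
Brand 1 against Light: payoffs 7, 2, 1, 3 → best response Light.
Brand 1 against Moderate: payoffs 7, 3, 9, 0 → best response Heavy.
Brand 2 against Light: payoffs 0, 8, 5 → best response Light.
Brand 2 against Moderate: payoffs 5, 4, 1 → best response None.
Brand 2 against Heavy: payoffs 8, 1, 4 → best response None.
Brand 2 against Blitz: payoffs 0, 5, 6 → best response Moderate.
Mutual best responses: (Light, Light); (Heavy, None).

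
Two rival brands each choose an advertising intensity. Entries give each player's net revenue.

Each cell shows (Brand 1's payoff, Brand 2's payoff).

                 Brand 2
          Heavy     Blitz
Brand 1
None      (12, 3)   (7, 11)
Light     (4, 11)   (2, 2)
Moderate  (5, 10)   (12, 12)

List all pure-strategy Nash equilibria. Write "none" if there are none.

(None, Heavy): Brand 2 can switch to Blitz (3 → 11). Not NE.
(None, Blitz): Brand 1 can switch to Moderate (7 → 12). Not NE.
(Light, Heavy): Brand 1 can switch to None (4 → 12). Not NE.
(Light, Blitz): Brand 1 can switch to None (2 → 7). Not NE.
(Moderate, Heavy): Brand 1 can switch to None (5 → 12). Not NE.
(Moderate, Blitz): Brand 1 gets 12, best alternative 7; Brand 2 gets 12, best alternative 10. No profitable deviation — NE.

Pure NE: (Moderate, Blitz)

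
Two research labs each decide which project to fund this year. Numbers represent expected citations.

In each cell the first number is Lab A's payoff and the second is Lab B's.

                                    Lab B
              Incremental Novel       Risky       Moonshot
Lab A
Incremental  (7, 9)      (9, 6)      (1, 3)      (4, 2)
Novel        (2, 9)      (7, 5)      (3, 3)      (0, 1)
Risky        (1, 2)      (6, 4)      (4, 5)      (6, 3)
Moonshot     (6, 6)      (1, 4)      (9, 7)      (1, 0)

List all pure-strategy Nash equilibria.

Lab A against Incremental: payoffs 7, 2, 1, 6 → best response Incremental.
Lab A against Novel: payoffs 9, 7, 6, 1 → best response Incremental.
Lab A against Risky: payoffs 1, 3, 4, 9 → best response Moonshot.
Lab A against Moonshot: payoffs 4, 0, 6, 1 → best response Risky.
Lab B against Incremental: payoffs 9, 6, 3, 2 → best response Incremental.
Lab B against Novel: payoffs 9, 5, 3, 1 → best response Incremental.
Lab B against Risky: payoffs 2, 4, 5, 3 → best response Risky.
Lab B against Moonshot: payoffs 6, 4, 7, 0 → best response Risky.
Mutual best responses: (Incremental, Incremental); (Moonshot, Risky).

Pure-strategy Nash equilibria: (Incremental, Incremental) and (Moonshot, Risky)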